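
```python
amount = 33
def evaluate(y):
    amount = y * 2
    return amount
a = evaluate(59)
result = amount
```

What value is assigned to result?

Step 1: Global amount = 33.
Step 2: evaluate(59) creates local amount = 59 * 2 = 118.
Step 3: Global amount unchanged because no global keyword. result = 33

The answer is 33.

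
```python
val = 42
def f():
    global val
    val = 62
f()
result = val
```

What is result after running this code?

Step 1: val = 42 globally.
Step 2: f() declares global val and sets it to 62.
Step 3: After f(), global val = 62. result = 62

The answer is 62.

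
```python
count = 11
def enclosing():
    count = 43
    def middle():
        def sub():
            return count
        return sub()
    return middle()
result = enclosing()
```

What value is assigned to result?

Step 1: enclosing() defines count = 43. middle() and sub() have no local count.
Step 2: sub() checks local (none), enclosing middle() (none), enclosing enclosing() and finds count = 43.
Step 3: result = 43

The answer is 43.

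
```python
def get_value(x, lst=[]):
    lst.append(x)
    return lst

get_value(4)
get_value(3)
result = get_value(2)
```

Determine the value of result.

Step 1: Mutable default argument gotcha! The list [] is created once.
Step 2: Each call appends to the SAME list: [4], [4, 3], [4, 3, 2].
Step 3: result = [4, 3, 2]

The answer is [4, 3, 2].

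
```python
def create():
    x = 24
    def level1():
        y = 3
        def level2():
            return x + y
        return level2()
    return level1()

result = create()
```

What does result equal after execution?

Step 1: x = 24 in create. y = 3 in level1.
Step 2: level2() reads x = 24 and y = 3 from enclosing scopes.
Step 3: result = 24 + 3 = 27

The answer is 27.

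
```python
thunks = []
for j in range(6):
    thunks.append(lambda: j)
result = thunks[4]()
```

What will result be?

Step 1: The loop creates 6 lambdas, all referencing the same variable j.
Step 2: After the loop, j = 5 (final value).
Step 3: thunks[4]() looks up j at call time and finds 5. This is the late binding gotcha. result = 5

The answer is 5.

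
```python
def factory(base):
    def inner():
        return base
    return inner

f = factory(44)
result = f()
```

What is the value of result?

Step 1: factory(44) creates closure capturing base = 44.
Step 2: f() returns the captured base = 44.
Step 3: result = 44

The answer is 44.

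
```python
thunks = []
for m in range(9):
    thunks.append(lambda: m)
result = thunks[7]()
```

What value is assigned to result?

Step 1: The loop creates 9 lambdas, all referencing the same variable m.
Step 2: After the loop, m = 8 (final value).
Step 3: thunks[7]() looks up m at call time and finds 8. This is the late binding gotcha. result = 8

The answer is 8.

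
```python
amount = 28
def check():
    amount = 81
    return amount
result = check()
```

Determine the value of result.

Step 1: Global amount = 28.
Step 2: check() creates local amount = 81, shadowing the global.
Step 3: Returns local amount = 81. result = 81

The answer is 81.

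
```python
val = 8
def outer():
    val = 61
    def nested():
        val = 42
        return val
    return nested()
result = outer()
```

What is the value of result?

Step 1: Three scopes define val: global (8), outer (61), nested (42).
Step 2: nested() has its own local val = 42, which shadows both enclosing and global.
Step 3: result = 42 (local wins in LEGB)

The answer is 42.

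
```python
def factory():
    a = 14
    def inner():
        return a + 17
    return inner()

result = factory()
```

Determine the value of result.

Step 1: factory() defines a = 14.
Step 2: inner() reads a = 14 from enclosing scope, returns 14 + 17 = 31.
Step 3: result = 31

The answer is 31.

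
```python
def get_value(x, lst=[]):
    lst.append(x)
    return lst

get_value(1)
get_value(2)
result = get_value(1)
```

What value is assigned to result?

Step 1: Mutable default argument gotcha! The list [] is created once.
Step 2: Each call appends to the SAME list: [1], [1, 2], [1, 2, 1].
Step 3: result = [1, 2, 1]

The answer is [1, 2, 1].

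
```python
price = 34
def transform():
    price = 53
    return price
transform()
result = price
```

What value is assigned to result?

Step 1: price = 34 globally.
Step 2: transform() creates a LOCAL price = 53 (no global keyword!).
Step 3: The global price is unchanged. result = 34

The answer is 34.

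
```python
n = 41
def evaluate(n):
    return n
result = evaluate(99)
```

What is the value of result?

Step 1: Global n = 41.
Step 2: evaluate(99) takes parameter n = 99, which shadows the global.
Step 3: result = 99

The answer is 99.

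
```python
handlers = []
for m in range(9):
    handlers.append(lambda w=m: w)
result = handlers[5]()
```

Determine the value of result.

Step 1: Default argument w=m captures m's value at each iteration.
Step 2: handlers[5] captured w = 5 when m was 5.
Step 3: result = 5

The answer is 5.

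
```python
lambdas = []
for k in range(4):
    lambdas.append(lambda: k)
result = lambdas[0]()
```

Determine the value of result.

Step 1: The loop creates 4 lambdas, all referencing the same variable k.
Step 2: After the loop, k = 3 (final value).
Step 3: lambdas[0]() looks up k at call time and finds 3. This is the late binding gotcha. result = 3

The answer is 3.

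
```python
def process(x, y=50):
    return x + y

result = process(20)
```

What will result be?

Step 1: process(20) uses default y = 50.
Step 2: Returns 20 + 50 = 70.
Step 3: result = 70

The answer is 70.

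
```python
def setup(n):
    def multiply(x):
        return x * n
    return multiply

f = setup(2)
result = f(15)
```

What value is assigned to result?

Step 1: setup(2) returns multiply closure with n = 2.
Step 2: f(15) computes 15 * 2 = 30.
Step 3: result = 30

The answer is 30.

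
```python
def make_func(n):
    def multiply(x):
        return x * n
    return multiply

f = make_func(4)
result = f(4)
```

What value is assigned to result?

Step 1: make_func(4) returns multiply closure with n = 4.
Step 2: f(4) computes 4 * 4 = 16.
Step 3: result = 16

The answer is 16.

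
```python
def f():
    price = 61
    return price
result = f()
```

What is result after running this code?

Step 1: f() defines price = 61 in its local scope.
Step 2: return price finds the local variable price = 61.
Step 3: result = 61

The answer is 61.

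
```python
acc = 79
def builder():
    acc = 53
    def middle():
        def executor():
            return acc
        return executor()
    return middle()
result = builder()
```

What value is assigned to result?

Step 1: builder() defines acc = 53. middle() and executor() have no local acc.
Step 2: executor() checks local (none), enclosing middle() (none), enclosing builder() and finds acc = 53.
Step 3: result = 53

The answer is 53.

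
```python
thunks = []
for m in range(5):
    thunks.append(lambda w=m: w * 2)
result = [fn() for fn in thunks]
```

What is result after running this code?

Step 1: Default arg w=m captures m at each iteration.
Step 2: thunks[k] has w defaulting to k, returns k * 2.
Step 3: result = [0, 2, 4, 6, 8]

The answer is [0, 2, 4, 6, 8].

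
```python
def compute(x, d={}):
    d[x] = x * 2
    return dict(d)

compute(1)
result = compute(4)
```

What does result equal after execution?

Step 1: Mutable default dict is shared across calls.
Step 2: First call adds 1: 2. Second call adds 4: 8.
Step 3: result = {1: 2, 4: 8}

The answer is {1: 2, 4: 8}.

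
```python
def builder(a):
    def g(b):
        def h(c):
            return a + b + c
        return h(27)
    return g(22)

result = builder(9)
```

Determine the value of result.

Step 1: a = 9, b = 22, c = 27 across three nested scopes.
Step 2: h() accesses all three via LEGB rule.
Step 3: result = 9 + 22 + 27 = 58

The answer is 58.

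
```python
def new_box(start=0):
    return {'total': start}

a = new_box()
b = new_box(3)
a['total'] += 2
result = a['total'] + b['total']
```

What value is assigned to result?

Step 1: new_box() returns a new dict each call (immutable default 0).
Step 2: a = {'total': 0}, b = {'total': 3}.
Step 3: a['total'] += 2 = 2. result = 2 + 3 = 5

The answer is 5.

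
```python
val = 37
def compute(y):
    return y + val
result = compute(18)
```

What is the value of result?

Step 1: val = 37 is defined globally.
Step 2: compute(18) uses parameter y = 18 and looks up val from global scope = 37.
Step 3: result = 18 + 37 = 55

The answer is 55.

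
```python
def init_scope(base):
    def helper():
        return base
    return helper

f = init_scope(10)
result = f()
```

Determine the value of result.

Step 1: init_scope(10) creates closure capturing base = 10.
Step 2: f() returns the captured base = 10.
Step 3: result = 10

The answer is 10.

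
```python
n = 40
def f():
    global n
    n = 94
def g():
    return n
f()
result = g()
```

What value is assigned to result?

Step 1: n = 40.
Step 2: f() sets global n = 94.
Step 3: g() reads global n = 94. result = 94

The answer is 94.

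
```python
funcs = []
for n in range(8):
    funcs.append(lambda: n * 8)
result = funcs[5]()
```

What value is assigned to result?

Step 1: All lambdas reference the same variable n (late binding).
Step 2: After the loop, n = 7. Every lambda returns n * 8.
Step 3: funcs[5]() = 7 * 8 = 56

The answer is 56.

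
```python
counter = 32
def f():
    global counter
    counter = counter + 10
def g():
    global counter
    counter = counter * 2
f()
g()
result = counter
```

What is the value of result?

Step 1: counter = 32.
Step 2: f() adds 10: counter = 32 + 10 = 42.
Step 3: g() doubles: counter = 42 * 2 = 84.
Step 4: result = 84

The answer is 84.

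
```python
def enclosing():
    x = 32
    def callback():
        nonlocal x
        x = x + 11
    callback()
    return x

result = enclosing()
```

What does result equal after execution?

Step 1: enclosing() sets x = 32.
Step 2: callback() uses nonlocal to modify x in enclosing's scope: x = 32 + 11 = 43.
Step 3: enclosing() returns the modified x = 43

The answer is 43.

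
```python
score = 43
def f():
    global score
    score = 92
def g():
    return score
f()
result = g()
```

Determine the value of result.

Step 1: score = 43.
Step 2: f() sets global score = 92.
Step 3: g() reads global score = 92. result = 92

The answer is 92.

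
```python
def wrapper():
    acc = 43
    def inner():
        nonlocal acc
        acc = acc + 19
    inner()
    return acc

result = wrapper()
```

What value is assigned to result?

Step 1: wrapper() sets acc = 43.
Step 2: inner() uses nonlocal to modify acc in wrapper's scope: acc = 43 + 19 = 62.
Step 3: wrapper() returns the modified acc = 62

The answer is 62.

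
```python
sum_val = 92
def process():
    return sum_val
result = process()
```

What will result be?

Step 1: sum_val = 92 is defined in the global scope.
Step 2: process() looks up sum_val. No local sum_val exists, so Python checks the global scope via LEGB rule and finds sum_val = 92.
Step 3: result = 92

The answer is 92.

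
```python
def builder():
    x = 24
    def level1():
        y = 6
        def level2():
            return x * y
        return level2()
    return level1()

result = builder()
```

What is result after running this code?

Step 1: x = 24 in builder. y = 6 in level1.
Step 2: level2() reads x = 24 and y = 6 from enclosing scopes.
Step 3: result = 24 * 6 = 144

The answer is 144.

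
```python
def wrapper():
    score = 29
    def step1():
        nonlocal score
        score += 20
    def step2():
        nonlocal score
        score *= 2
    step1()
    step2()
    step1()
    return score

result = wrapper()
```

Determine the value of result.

Step 1: score = 29.
Step 2: step1(): score = 29 + 20 = 49.
Step 3: step2(): score = 49 * 2 = 98.
Step 4: step1(): score = 98 + 20 = 118. result = 118

The answer is 118.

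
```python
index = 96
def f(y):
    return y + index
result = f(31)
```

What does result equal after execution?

Step 1: index = 96 is defined globally.
Step 2: f(31) uses parameter y = 31 and looks up index from global scope = 96.
Step 3: result = 31 + 96 = 127

The answer is 127.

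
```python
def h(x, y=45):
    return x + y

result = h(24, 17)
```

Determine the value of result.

Step 1: h(24, 17) overrides default y with 17.
Step 2: Returns 24 + 17 = 41.
Step 3: result = 41

The answer is 41.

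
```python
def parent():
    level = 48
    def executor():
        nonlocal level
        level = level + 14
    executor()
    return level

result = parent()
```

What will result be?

Step 1: parent() sets level = 48.
Step 2: executor() uses nonlocal to modify level in parent's scope: level = 48 + 14 = 62.
Step 3: parent() returns the modified level = 62

The answer is 62.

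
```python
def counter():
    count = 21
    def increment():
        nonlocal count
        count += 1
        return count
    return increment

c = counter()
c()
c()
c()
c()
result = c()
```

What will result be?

Step 1: counter() creates closure with count = 21.
Step 2: Each c() call increments count via nonlocal. After 5 calls: 21 + 5 = 26.
Step 3: result = 26

The answer is 26.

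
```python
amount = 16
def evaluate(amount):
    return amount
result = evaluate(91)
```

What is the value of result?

Step 1: Global amount = 16.
Step 2: evaluate(91) takes parameter amount = 91, which shadows the global.
Step 3: result = 91

The answer is 91.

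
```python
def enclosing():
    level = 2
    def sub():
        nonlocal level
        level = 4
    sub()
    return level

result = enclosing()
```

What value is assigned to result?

Step 1: enclosing() sets level = 2.
Step 2: sub() uses nonlocal to reassign level = 4.
Step 3: result = 4

The answer is 4.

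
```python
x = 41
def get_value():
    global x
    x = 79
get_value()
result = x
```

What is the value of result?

Step 1: x = 41 globally.
Step 2: get_value() declares global x and sets it to 79.
Step 3: After get_value(), global x = 79. result = 79

The answer is 79.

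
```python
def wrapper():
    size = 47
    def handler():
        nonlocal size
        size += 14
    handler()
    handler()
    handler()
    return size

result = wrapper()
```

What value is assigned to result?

Step 1: size starts at 47.
Step 2: handler() is called 3 times, each adding 14.
Step 3: size = 47 + 14 * 3 = 89

The answer is 89.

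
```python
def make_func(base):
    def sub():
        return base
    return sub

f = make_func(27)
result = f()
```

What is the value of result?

Step 1: make_func(27) creates closure capturing base = 27.
Step 2: f() returns the captured base = 27.
Step 3: result = 27

The answer is 27.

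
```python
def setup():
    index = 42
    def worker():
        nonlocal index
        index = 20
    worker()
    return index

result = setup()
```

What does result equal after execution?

Step 1: setup() sets index = 42.
Step 2: worker() uses nonlocal to reassign index = 20.
Step 3: result = 20

The answer is 20.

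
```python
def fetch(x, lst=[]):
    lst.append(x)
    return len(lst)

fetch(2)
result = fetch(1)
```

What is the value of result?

Step 1: Mutable default list persists between calls.
Step 2: First call: lst = [2], len = 1. Second call: lst = [2, 1], len = 2.
Step 3: result = 2

The answer is 2.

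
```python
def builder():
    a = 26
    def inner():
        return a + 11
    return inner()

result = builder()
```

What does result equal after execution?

Step 1: builder() defines a = 26.
Step 2: inner() reads a = 26 from enclosing scope, returns 26 + 11 = 37.
Step 3: result = 37

The answer is 37.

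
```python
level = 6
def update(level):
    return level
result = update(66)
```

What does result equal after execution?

Step 1: Global level = 6.
Step 2: update(66) takes parameter level = 66, which shadows the global.
Step 3: result = 66

The answer is 66.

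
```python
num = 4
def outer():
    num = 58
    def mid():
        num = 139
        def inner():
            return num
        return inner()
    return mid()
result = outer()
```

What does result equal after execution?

Step 1: Three levels of shadowing: global 4, outer 58, mid 139.
Step 2: inner() finds num = 139 in enclosing mid() scope.
Step 3: result = 139

The answer is 139.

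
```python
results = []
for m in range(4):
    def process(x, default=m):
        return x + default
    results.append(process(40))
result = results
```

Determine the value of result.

Step 1: Default argument default=m is evaluated at function definition time.
Step 2: Each iteration creates process with default = current m value.
Step 3: process(40) returns 40 + default. results = [40, 41, 42, 43]

The answer is [40, 41, 42, 43].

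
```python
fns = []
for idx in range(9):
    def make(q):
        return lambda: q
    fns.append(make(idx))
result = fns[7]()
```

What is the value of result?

Step 1: make(idx) creates a new scope capturing q = idx at call time.
Step 2: fns[7] = make(7), so its lambda captures q = 7.
Step 3: result = 7 (closure factory fixes late binding)

The answer is 7.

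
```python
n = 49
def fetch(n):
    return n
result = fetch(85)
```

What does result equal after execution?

Step 1: Global n = 49.
Step 2: fetch(85) takes parameter n = 85, which shadows the global.
Step 3: result = 85

The answer is 85.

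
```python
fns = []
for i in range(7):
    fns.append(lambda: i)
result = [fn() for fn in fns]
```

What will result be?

Step 1: All 7 lambdas share the same variable i.
Step 2: After the loop, i = 6.
Step 3: Each call returns 6. result = [6, 6, 6, 6, 6, 6, 6]

The answer is [6, 6, 6, 6, 6, 6, 6].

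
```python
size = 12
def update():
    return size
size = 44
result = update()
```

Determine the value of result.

Step 1: size is first set to 12, then reassigned to 44.
Step 2: update() is called after the reassignment, so it looks up the current global size = 44.
Step 3: result = 44

The answer is 44.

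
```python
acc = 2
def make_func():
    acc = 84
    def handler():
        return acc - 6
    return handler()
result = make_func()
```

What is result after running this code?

Step 1: make_func() shadows global acc with acc = 84.
Step 2: handler() finds acc = 84 in enclosing scope, computes 84 - 6 = 78.
Step 3: result = 78

The answer is 78.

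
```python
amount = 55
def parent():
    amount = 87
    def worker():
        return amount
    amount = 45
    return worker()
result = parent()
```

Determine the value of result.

Step 1: parent() sets amount = 87, then later amount = 45.
Step 2: worker() is called after amount is reassigned to 45. Closures capture variables by reference, not by value.
Step 3: result = 45

The answer is 45.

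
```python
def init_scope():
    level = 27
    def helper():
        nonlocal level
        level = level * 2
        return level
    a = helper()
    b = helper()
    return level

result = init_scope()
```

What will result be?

Step 1: level starts at 27.
Step 2: First helper(): level = 27 * 2 = 54.
Step 3: Second helper(): level = 54 * 2 = 108.
Step 4: result = 108

The answer is 108.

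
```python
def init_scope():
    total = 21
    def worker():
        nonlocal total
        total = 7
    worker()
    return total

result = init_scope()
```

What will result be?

Step 1: init_scope() sets total = 21.
Step 2: worker() uses nonlocal to reassign total = 7.
Step 3: result = 7

The answer is 7.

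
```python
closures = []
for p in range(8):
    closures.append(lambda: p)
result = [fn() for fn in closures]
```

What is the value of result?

Step 1: All 8 lambdas share the same variable p.
Step 2: After the loop, p = 7.
Step 3: Each call returns 7. result = [7, 7, 7, 7, 7, 7, 7, 7]

The answer is [7, 7, 7, 7, 7, 7, 7, 7].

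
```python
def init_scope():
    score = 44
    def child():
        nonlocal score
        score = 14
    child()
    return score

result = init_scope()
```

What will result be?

Step 1: init_scope() sets score = 44.
Step 2: child() uses nonlocal to reassign score = 14.
Step 3: result = 14

The answer is 14.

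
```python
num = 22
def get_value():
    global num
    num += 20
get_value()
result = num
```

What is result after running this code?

Step 1: num = 22 globally.
Step 2: get_value() modifies global num: num += 20 = 42.
Step 3: result = 42

The answer is 42.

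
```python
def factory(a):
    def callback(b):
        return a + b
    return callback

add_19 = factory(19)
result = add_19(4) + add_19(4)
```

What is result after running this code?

Step 1: add_19 captures a = 19.
Step 2: add_19(4) = 19 + 4 = 23, called twice.
Step 3: result = 23 + 23 = 46

The answer is 46.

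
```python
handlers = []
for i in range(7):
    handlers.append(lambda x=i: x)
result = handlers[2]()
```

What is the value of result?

Step 1: Default argument x=i captures i's value at each iteration.
Step 2: handlers[2] captured x = 2 when i was 2.
Step 3: result = 2

The answer is 2.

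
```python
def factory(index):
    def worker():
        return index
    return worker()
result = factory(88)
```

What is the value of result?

Step 1: factory(88) binds parameter index = 88.
Step 2: worker() looks up index in enclosing scope and finds the parameter index = 88.
Step 3: result = 88

The answer is 88.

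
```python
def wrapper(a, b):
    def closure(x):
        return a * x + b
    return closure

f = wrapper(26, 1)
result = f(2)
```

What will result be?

Step 1: wrapper(26, 1) captures a = 26, b = 1.
Step 2: f(2) computes 26 * 2 + 1 = 53.
Step 3: result = 53

The answer is 53.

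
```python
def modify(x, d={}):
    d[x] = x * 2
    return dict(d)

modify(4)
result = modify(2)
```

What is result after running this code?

Step 1: Mutable default dict is shared across calls.
Step 2: First call adds 4: 8. Second call adds 2: 4.
Step 3: result = {4: 8, 2: 4}

The answer is {4: 8, 2: 4}.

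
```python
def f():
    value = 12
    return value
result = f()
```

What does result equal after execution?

Step 1: f() defines value = 12 in its local scope.
Step 2: return value finds the local variable value = 12.
Step 3: result = 12

The answer is 12.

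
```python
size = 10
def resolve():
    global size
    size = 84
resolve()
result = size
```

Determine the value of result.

Step 1: size = 10 globally.
Step 2: resolve() declares global size and sets it to 84.
Step 3: After resolve(), global size = 84. result = 84

The answer is 84.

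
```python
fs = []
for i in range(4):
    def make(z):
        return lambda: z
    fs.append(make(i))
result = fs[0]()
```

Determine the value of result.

Step 1: make(i) creates a new scope capturing z = i at call time.
Step 2: fs[0] = make(0), so its lambda captures z = 0.
Step 3: result = 0 (closure factory fixes late binding)

The answer is 0.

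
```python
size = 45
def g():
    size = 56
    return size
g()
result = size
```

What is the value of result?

Step 1: size = 45 globally.
Step 2: g() creates a LOCAL size = 56 (no global keyword!).
Step 3: The global size is unchanged. result = 45

The answer is 45.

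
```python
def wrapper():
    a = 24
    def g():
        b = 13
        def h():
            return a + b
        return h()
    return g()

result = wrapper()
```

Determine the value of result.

Step 1: wrapper() defines a = 24. g() defines b = 13.
Step 2: h() accesses both from enclosing scopes: a = 24, b = 13.
Step 3: result = 24 + 13 = 37

The answer is 37.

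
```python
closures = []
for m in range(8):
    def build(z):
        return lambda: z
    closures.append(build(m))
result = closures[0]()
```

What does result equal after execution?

Step 1: build(m) creates a new scope capturing z = m at call time.
Step 2: closures[0] = build(0), so its lambda captures z = 0.
Step 3: result = 0 (closure factory fixes late binding)

The answer is 0.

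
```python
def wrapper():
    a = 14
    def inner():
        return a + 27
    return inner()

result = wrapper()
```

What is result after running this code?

Step 1: wrapper() defines a = 14.
Step 2: inner() reads a = 14 from enclosing scope, returns 14 + 27 = 41.
Step 3: result = 41

The answer is 41.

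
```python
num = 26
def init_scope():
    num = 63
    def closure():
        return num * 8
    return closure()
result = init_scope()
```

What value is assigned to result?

Step 1: init_scope() shadows global num with num = 63.
Step 2: closure() finds num = 63 in enclosing scope, computes 63 * 8 = 504.
Step 3: result = 504

The answer is 504.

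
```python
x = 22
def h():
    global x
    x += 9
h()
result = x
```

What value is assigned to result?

Step 1: x = 22 globally.
Step 2: h() modifies global x: x += 9 = 31.
Step 3: result = 31

The answer is 31.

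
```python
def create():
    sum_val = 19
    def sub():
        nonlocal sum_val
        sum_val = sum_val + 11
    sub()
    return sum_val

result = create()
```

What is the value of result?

Step 1: create() sets sum_val = 19.
Step 2: sub() uses nonlocal to modify sum_val in create's scope: sum_val = 19 + 11 = 30.
Step 3: create() returns the modified sum_val = 30

The answer is 30.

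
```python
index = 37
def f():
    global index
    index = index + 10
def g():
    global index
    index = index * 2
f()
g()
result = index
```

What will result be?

Step 1: index = 37.
Step 2: f() adds 10: index = 37 + 10 = 47.
Step 3: g() doubles: index = 47 * 2 = 94.
Step 4: result = 94

The answer is 94.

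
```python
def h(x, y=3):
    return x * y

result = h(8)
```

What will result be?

Step 1: h(8) uses default y = 3.
Step 2: Returns 8 * 3 = 24.
Step 3: result = 24

The answer is 24.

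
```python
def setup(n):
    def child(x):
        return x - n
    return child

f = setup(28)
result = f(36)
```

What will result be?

Step 1: setup(28) creates a closure capturing n = 28.
Step 2: f(36) computes 36 - 28 = 8.
Step 3: result = 8

The answer is 8.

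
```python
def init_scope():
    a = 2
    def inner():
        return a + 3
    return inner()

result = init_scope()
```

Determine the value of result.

Step 1: init_scope() defines a = 2.
Step 2: inner() reads a = 2 from enclosing scope, returns 2 + 3 = 5.
Step 3: result = 5

The answer is 5.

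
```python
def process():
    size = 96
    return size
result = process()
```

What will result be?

Step 1: process() defines size = 96 in its local scope.
Step 2: return size finds the local variable size = 96.
Step 3: result = 96

The answer is 96.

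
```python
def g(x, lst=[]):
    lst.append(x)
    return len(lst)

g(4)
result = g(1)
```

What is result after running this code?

Step 1: Mutable default list persists between calls.
Step 2: First call: lst = [4], len = 1. Second call: lst = [4, 1], len = 2.
Step 3: result = 2

The answer is 2.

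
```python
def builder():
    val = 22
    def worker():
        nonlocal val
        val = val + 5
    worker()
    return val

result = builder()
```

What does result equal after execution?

Step 1: builder() sets val = 22.
Step 2: worker() uses nonlocal to modify val in builder's scope: val = 22 + 5 = 27.
Step 3: builder() returns the modified val = 27

The answer is 27.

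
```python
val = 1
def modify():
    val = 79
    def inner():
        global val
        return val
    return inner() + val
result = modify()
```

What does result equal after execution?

Step 1: Global val = 1. modify() shadows with local val = 79.
Step 2: inner() uses global keyword, so inner() returns global val = 1.
Step 3: modify() returns 1 + 79 = 80

The answer is 80.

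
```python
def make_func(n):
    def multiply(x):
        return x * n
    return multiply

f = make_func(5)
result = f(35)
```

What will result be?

Step 1: make_func(5) returns multiply closure with n = 5.
Step 2: f(35) computes 35 * 5 = 175.
Step 3: result = 175

The answer is 175.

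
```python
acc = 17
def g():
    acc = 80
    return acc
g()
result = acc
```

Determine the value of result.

Step 1: Global acc = 17.
Step 2: g() creates local acc = 80 (shadow, not modification).
Step 3: After g() returns, global acc is unchanged. result = 17

The answer is 17.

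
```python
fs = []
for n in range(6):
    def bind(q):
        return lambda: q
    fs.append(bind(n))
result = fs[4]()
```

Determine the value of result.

Step 1: bind(n) creates a new scope capturing q = n at call time.
Step 2: fs[4] = bind(4), so its lambda captures q = 4.
Step 3: result = 4 (closure factory fixes late binding)

The answer is 4.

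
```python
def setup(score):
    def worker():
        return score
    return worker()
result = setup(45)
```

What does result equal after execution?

Step 1: setup(45) binds parameter score = 45.
Step 2: worker() looks up score in enclosing scope and finds the parameter score = 45.
Step 3: result = 45

The answer is 45.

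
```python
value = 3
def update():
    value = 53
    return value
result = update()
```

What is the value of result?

Step 1: Global value = 3.
Step 2: update() creates local value = 53, shadowing the global.
Step 3: Returns local value = 53. result = 53

The answer is 53.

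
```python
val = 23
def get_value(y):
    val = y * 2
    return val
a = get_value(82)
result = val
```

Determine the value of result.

Step 1: Global val = 23.
Step 2: get_value(82) creates local val = 82 * 2 = 164.
Step 3: Global val unchanged because no global keyword. result = 23

The answer is 23.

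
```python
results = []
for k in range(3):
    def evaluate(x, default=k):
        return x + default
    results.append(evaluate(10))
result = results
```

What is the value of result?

Step 1: Default argument default=k is evaluated at function definition time.
Step 2: Each iteration creates evaluate with default = current k value.
Step 3: evaluate(10) returns 10 + default. results = [10, 11, 12]

The answer is [10, 11, 12].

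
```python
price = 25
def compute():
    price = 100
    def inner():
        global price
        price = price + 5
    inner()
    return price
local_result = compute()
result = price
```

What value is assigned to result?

Step 1: Global price = 25. compute() creates local price = 100.
Step 2: inner() declares global price and adds 5: global price = 25 + 5 = 30.
Step 3: compute() returns its local price = 100 (unaffected by inner).
Step 4: result = global price = 30

The answer is 30.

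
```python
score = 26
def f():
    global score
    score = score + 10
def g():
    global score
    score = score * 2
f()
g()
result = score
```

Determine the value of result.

Step 1: score = 26.
Step 2: f() adds 10: score = 26 + 10 = 36.
Step 3: g() doubles: score = 36 * 2 = 72.
Step 4: result = 72

The answer is 72.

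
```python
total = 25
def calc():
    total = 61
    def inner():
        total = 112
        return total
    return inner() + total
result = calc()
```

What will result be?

Step 1: calc() has local total = 61. inner() has local total = 112.
Step 2: inner() returns its local total = 112.
Step 3: calc() returns 112 + its own total (61) = 173

The answer is 173.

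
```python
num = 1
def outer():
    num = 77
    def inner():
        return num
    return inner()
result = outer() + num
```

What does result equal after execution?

Step 1: Global num = 1. outer() shadows with num = 77.
Step 2: inner() returns enclosing num = 77. outer() = 77.
Step 3: result = 77 + global num (1) = 78

The answer is 78.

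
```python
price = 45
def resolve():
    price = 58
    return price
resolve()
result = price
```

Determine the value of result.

Step 1: Global price = 45.
Step 2: resolve() creates local price = 58 (shadow, not modification).
Step 3: After resolve() returns, global price is unchanged. result = 45

The answer is 45.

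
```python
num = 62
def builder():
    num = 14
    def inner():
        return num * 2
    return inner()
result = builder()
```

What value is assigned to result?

Step 1: builder() shadows global num with num = 14.
Step 2: inner() finds num = 14 in enclosing scope, computes 14 * 2 = 28.
Step 3: result = 28

The answer is 28.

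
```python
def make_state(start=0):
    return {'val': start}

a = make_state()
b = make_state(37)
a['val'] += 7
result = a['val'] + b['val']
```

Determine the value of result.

Step 1: make_state() returns a new dict each call (immutable default 0).
Step 2: a = {'val': 0}, b = {'val': 37}.
Step 3: a['val'] += 7 = 7. result = 7 + 37 = 44

The answer is 44.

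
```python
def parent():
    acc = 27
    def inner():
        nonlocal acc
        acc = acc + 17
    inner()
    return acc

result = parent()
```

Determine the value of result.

Step 1: parent() sets acc = 27.
Step 2: inner() uses nonlocal to modify acc in parent's scope: acc = 27 + 17 = 44.
Step 3: parent() returns the modified acc = 44

The answer is 44.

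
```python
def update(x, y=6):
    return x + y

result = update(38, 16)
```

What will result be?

Step 1: update(38, 16) overrides default y with 16.
Step 2: Returns 38 + 16 = 54.
Step 3: result = 54

The answer is 54.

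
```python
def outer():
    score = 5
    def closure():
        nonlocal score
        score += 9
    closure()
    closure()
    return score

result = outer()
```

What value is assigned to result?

Step 1: score starts at 5.
Step 2: closure() is called 2 times, each adding 9.
Step 3: score = 5 + 9 * 2 = 23

The answer is 23.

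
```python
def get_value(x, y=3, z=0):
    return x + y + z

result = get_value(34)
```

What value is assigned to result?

Step 1: get_value(34) uses defaults y = 3, z = 0.
Step 2: Returns 34 + 3 + 0 = 37.
Step 3: result = 37

The answer is 37.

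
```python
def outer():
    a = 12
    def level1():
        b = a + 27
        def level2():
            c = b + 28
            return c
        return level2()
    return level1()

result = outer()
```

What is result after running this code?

Step 1: a = 12. b = a + 27 = 39.
Step 2: c = b + 28 = 39 + 28 = 67.
Step 3: result = 67

The answer is 67.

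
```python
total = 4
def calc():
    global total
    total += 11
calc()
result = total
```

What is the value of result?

Step 1: total = 4 globally.
Step 2: calc() modifies global total: total += 11 = 15.
Step 3: result = 15

The answer is 15.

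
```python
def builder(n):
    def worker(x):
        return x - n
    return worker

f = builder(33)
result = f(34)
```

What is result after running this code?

Step 1: builder(33) creates a closure capturing n = 33.
Step 2: f(34) computes 34 - 33 = 1.
Step 3: result = 1

The answer is 1.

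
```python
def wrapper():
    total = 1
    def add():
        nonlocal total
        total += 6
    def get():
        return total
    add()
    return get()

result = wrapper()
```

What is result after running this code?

Step 1: total = 1. add() modifies it via nonlocal, get() reads it.
Step 2: add() makes total = 1 + 6 = 7.
Step 3: get() returns 7. result = 7

The answer is 7.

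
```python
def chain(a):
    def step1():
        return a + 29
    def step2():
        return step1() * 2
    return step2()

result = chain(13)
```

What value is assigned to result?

Step 1: chain(13) captures a = 13.
Step 2: step2() calls step1() which returns 13 + 29 = 42.
Step 3: step2() returns 42 * 2 = 84

The answer is 84.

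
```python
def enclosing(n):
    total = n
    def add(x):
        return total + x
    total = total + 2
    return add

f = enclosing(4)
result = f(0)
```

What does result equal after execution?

Step 1: enclosing(4) sets total = 4, then total = 4 + 2 = 6.
Step 2: Closures capture by reference, so add sees total = 6.
Step 3: f(0) returns 6 + 0 = 6

The answer is 6.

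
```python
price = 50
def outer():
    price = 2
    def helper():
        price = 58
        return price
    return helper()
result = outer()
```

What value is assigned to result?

Step 1: Three scopes define price: global (50), outer (2), helper (58).
Step 2: helper() has its own local price = 58, which shadows both enclosing and global.
Step 3: result = 58 (local wins in LEGB)

The answer is 58.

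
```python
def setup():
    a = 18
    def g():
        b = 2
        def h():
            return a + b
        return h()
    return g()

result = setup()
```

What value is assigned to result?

Step 1: setup() defines a = 18. g() defines b = 2.
Step 2: h() accesses both from enclosing scopes: a = 18, b = 2.
Step 3: result = 18 + 2 = 20

The answer is 20.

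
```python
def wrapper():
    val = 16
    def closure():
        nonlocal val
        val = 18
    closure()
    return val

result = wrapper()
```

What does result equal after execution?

Step 1: wrapper() sets val = 16.
Step 2: closure() uses nonlocal to reassign val = 18.
Step 3: result = 18

The answer is 18.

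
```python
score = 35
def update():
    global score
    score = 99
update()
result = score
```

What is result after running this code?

Step 1: score = 35 globally.
Step 2: update() declares global score and sets it to 99.
Step 3: After update(), global score = 99. result = 99

The answer is 99.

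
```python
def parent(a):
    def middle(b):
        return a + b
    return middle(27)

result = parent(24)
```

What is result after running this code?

Step 1: parent(24) passes a = 24.
Step 2: middle(27) has b = 27, reads a = 24 from enclosing.
Step 3: result = 24 + 27 = 51

The answer is 51.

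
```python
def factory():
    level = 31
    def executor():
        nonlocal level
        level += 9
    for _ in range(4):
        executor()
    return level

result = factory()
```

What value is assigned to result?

Step 1: level = 31.
Step 2: executor() is called 4 times in a loop, each adding 9 via nonlocal.
Step 3: level = 31 + 9 * 4 = 67

The answer is 67.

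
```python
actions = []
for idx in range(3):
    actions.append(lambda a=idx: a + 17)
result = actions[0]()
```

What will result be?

Step 1: Default argument a=idx captures idx's value at definition time.
Step 2: actions[0] was defined when idx = 0, so a defaults to 0.
Step 3: result = 0 + 17 = 17 (default arg fixes the late binding issue)

The answer is 17.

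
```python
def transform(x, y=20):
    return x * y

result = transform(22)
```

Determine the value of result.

Step 1: transform(22) uses default y = 20.
Step 2: Returns 22 * 20 = 440.
Step 3: result = 440

The answer is 440.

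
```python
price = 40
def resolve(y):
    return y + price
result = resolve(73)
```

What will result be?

Step 1: price = 40 is defined globally.
Step 2: resolve(73) uses parameter y = 73 and looks up price from global scope = 40.
Step 3: result = 73 + 40 = 113

The answer is 113.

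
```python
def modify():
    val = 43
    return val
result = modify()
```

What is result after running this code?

Step 1: modify() defines val = 43 in its local scope.
Step 2: return val finds the local variable val = 43.
Step 3: result = 43

The answer is 43.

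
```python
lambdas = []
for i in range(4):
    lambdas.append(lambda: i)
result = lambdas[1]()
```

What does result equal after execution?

Step 1: The loop creates 4 lambdas, all referencing the same variable i.
Step 2: After the loop, i = 3 (final value).
Step 3: lambdas[1]() looks up i at call time and finds 3. This is the late binding gotcha. result = 3

The answer is 3.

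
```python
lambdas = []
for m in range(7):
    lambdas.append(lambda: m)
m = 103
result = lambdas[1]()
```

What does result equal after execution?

Step 1: Lambdas capture the variable m by reference, not by value.
Step 2: After the loop, m is reassigned to 103.
Step 3: lambdas[1]() looks up the current m = 103. result = 103

The answer is 103.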